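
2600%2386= 214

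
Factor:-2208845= -5^1* 19^1*23251^1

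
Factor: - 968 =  - 2^3*11^2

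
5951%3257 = 2694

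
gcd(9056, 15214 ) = 2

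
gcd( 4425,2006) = 59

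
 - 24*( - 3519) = 84456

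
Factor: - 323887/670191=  - 3^(  -  1 )*17^( - 2)*419^1  =  -419/867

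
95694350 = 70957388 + 24736962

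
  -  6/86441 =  - 1 + 86435/86441 = - 0.00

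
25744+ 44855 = 70599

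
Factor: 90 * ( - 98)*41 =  - 2^2 * 3^2* 5^1*  7^2*41^1 = - 361620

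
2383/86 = 2383/86 = 27.71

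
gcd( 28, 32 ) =4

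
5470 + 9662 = 15132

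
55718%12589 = 5362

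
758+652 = 1410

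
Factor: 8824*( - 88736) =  - 783006464 = -2^8*47^1*59^1*1103^1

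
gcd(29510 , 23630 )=10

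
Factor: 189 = 3^3*7^1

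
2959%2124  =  835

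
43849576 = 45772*958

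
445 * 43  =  19135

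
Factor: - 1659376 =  - 2^4*37^1*2803^1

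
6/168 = 1/28 = 0.04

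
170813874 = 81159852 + 89654022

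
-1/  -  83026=1/83026 =0.00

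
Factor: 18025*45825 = 825995625   =  3^1* 5^4 * 7^1*13^1*47^1 * 103^1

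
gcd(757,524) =1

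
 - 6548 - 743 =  - 7291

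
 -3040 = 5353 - 8393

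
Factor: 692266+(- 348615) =7^1*11^1*4463^1 = 343651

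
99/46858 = 99/46858=0.00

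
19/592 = 19/592  =  0.03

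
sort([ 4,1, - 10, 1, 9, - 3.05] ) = [ - 10 ,- 3.05, 1 , 1,  4, 9 ] 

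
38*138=5244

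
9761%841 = 510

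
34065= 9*3785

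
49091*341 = 16740031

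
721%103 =0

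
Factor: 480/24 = 2^2*5^1 = 20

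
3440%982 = 494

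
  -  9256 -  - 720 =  - 8536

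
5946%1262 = 898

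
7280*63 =458640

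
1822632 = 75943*24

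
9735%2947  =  894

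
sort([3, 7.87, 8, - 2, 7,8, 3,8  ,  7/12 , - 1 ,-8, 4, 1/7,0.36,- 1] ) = [ - 8, - 2, - 1,-1, 1/7,0.36, 7/12, 3,3, 4, 7, 7.87,  8, 8, 8]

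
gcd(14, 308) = 14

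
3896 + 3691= 7587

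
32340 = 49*660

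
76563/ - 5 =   -  15313 + 2/5 = - 15312.60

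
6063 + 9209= 15272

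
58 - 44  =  14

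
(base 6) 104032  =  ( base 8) 20724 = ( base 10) 8660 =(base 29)A8I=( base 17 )1cg7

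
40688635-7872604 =32816031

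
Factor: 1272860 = 2^2*5^1*31^1*2053^1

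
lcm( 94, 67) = 6298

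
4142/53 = 4142/53 = 78.15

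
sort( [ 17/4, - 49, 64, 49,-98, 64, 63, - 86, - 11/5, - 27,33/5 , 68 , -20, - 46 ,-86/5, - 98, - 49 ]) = [ - 98, - 98, - 86,-49, - 49, - 46, - 27,-20, - 86/5, - 11/5, 17/4,33/5,  49, 63, 64, 64,68 ] 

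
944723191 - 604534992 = 340188199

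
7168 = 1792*4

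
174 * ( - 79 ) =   -  13746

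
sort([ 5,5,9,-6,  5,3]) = [ - 6,3, 5,5,5,9]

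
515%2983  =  515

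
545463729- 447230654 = 98233075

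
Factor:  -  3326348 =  - 2^2*831587^1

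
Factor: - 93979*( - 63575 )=5974714925 = 5^2*2543^1*93979^1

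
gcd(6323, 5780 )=1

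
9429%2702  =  1323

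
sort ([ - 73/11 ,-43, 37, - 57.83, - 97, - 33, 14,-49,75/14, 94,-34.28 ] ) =[ - 97, - 57.83,-49, - 43 ,-34.28,  -  33,-73/11 , 75/14,14 , 37, 94 ] 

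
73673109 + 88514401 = 162187510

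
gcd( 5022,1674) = 1674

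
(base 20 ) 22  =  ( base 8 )52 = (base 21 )20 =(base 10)42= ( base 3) 1120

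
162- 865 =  - 703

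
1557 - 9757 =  - 8200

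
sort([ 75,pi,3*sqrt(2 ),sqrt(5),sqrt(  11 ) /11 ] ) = [sqrt (11)/11,sqrt( 5), pi,3 *sqrt( 2 ),75]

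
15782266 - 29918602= - 14136336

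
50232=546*92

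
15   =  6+9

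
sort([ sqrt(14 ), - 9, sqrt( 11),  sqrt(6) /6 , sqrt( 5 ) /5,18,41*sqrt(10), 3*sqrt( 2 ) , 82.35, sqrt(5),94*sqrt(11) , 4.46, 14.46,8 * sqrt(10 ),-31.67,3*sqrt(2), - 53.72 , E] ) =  [  -  53.72,-31.67, - 9,sqrt(6 ) /6 , sqrt( 5 )/5, sqrt(5), E,  sqrt (11),sqrt(14), 3*sqrt(2 ) , 3*sqrt( 2), 4.46, 14.46,18, 8*sqrt(10 ), 82.35,41*sqrt(10 ),  94*sqrt(11) ] 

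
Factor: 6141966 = 2^1*3^1*23^1* 44507^1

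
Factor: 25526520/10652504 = 3190815/1331563 = 3^2*5^1*17^1*43^1 * 97^1*757^( - 1)*1759^( - 1 )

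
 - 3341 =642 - 3983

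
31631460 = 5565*5684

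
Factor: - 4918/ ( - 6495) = 2^1*3^( - 1) * 5^( - 1)*433^( - 1 )*2459^1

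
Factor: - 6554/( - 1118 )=13^( - 1) * 29^1*43^ ( -1)*113^1 = 3277/559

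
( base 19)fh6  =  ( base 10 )5744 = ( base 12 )33A8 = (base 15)1A7E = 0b1011001110000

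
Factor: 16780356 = 2^2 * 3^2*466121^1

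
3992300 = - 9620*( - 415)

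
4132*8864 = 36626048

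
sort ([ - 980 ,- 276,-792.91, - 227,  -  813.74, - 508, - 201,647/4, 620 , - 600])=[ - 980, - 813.74,  -  792.91, -600, - 508, - 276, - 227, - 201,647/4 , 620]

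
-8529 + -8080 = -16609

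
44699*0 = 0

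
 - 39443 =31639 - 71082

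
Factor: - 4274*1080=- 4615920 =-2^4*3^3 *5^1*2137^1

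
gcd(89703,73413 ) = 9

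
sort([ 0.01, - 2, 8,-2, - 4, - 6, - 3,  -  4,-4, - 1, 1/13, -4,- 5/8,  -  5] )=[-6, - 5, - 4,-4 , - 4, - 4,  -  3, - 2, - 2, - 1, - 5/8,0.01,1/13 , 8 ]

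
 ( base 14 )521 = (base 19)2F2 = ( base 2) 1111110001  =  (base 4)33301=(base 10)1009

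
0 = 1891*0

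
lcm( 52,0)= 0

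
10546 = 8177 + 2369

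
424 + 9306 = 9730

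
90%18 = 0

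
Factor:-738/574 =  - 9/7 = - 3^2*7^(  -  1 ) 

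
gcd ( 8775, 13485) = 15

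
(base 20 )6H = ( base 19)74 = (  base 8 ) 211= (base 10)137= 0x89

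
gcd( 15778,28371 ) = 49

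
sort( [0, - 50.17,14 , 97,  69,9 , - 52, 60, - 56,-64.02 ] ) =[ - 64.02, - 56, -52, - 50.17, 0, 9, 14, 60,69,97 ]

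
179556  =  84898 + 94658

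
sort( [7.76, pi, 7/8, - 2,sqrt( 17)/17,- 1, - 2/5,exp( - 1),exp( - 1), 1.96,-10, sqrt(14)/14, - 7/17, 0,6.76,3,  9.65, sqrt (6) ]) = [-10 , - 2, - 1, - 7/17,-2/5,0,sqrt(17) /17,sqrt( 14 )/14,exp(  -  1),exp(-1) , 7/8,1.96, sqrt(6),3, pi , 6.76,7.76, 9.65 ] 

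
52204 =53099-895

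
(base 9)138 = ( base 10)116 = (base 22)56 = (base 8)164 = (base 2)1110100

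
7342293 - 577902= 6764391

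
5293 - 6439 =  - 1146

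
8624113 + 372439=8996552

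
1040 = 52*20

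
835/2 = 835/2 = 417.50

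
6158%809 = 495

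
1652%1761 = 1652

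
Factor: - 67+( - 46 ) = - 113^1 =- 113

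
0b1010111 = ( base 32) 2n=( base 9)106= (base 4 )1113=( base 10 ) 87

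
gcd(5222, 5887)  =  7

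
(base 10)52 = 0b110100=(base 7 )103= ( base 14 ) 3a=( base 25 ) 22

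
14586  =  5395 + 9191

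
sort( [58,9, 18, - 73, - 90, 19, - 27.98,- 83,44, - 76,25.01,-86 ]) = [ - 90,-86, - 83, - 76, -73, - 27.98,9,18,19,25.01, 44,  58 ]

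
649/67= 9+46/67 =9.69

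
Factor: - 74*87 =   -  6438 = - 2^1*3^1 * 29^1*37^1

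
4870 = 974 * 5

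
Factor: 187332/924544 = 201/992 = 2^( - 5 )*3^1*31^(-1)*67^1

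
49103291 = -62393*( - 787)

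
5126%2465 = 196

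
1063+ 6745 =7808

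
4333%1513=1307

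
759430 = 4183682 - 3424252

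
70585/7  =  70585/7 = 10083.57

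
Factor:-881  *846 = -2^1*3^2*47^1*881^1= - 745326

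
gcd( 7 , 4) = 1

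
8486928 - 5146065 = 3340863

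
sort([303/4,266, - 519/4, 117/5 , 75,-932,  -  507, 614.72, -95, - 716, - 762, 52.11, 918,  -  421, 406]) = [ -932, - 762, - 716, - 507, - 421, - 519/4,- 95,117/5, 52.11,75, 303/4,266,406 , 614.72,  918 ]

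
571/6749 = 571/6749  =  0.08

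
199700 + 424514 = 624214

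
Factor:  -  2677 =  - 2677^1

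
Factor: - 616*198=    - 121968 = - 2^4*3^2*7^1 * 11^2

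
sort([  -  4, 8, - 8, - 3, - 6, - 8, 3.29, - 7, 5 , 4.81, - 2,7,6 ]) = [ - 8,  -  8, - 7,-6,-4, - 3,  -  2,3.29  ,  4.81, 5, 6,7, 8]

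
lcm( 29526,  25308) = 177156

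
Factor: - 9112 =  - 2^3*17^1*67^1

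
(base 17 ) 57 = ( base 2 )1011100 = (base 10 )92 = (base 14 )68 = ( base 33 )2q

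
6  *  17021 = 102126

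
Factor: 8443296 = 2^5*3^2*19^1*1543^1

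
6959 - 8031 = -1072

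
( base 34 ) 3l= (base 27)4f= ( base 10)123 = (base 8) 173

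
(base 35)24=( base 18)42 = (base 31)2C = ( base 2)1001010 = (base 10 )74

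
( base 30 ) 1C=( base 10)42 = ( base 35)17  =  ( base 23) 1j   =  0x2A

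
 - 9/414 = - 1/46 = -  0.02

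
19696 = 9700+9996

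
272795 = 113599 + 159196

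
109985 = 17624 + 92361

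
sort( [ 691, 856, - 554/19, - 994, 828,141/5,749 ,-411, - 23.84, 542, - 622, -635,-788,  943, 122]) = [-994,  -  788, - 635, - 622, - 411, - 554/19, - 23.84,141/5, 122, 542,691, 749, 828, 856,  943] 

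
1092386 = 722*1513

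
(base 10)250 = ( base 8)372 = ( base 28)8Q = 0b11111010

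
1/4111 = 1/4111= 0.00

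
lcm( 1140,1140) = 1140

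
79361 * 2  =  158722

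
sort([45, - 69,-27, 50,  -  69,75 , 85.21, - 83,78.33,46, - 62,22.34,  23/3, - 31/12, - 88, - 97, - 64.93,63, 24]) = [ - 97, - 88, - 83, - 69, - 69, - 64.93,- 62, - 27, - 31/12,23/3,22.34, 24,  45, 46,50,63,75,78.33,85.21] 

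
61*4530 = 276330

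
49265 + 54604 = 103869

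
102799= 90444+12355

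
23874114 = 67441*354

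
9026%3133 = 2760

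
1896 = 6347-4451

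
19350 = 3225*6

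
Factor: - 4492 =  - 2^2*1123^1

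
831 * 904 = 751224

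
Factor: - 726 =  - 2^1*3^1*11^2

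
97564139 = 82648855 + 14915284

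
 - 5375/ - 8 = 671  +  7/8=671.88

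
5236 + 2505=7741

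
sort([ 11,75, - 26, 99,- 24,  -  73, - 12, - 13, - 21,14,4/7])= [ - 73 ,-26, - 24, - 21, - 13, - 12,  4/7,11,14,75,99] 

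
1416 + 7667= 9083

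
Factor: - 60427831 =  - 23^1 * 2627297^1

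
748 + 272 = 1020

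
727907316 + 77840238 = 805747554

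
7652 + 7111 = 14763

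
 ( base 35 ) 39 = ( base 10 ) 114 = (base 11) a4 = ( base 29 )3R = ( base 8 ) 162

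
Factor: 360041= 11^1*71^1*461^1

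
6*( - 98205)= - 589230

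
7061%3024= 1013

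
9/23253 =3/7751=0.00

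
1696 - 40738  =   - 39042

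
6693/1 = 6693  =  6693.00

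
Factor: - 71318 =- 2^1*13^2*211^1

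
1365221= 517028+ 848193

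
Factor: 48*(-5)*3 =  - 2^4* 3^2*5^1 = - 720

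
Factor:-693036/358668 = -713/369 = - 3^( - 2 ) * 23^1*31^1*41^(-1)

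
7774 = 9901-2127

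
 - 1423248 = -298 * 4776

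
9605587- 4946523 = 4659064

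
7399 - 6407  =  992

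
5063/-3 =-1688+ 1/3=-1687.67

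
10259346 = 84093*122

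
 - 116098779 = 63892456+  - 179991235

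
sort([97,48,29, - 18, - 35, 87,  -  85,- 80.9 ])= [ - 85, - 80.9,  -  35,-18 , 29, 48,87, 97]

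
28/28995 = 28/28995 = 0.00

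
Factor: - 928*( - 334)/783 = 2^6*3^( - 3)*167^1 = 10688/27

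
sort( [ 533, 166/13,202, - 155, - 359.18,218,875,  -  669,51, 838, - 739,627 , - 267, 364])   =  [ - 739, - 669,  -  359.18, - 267, - 155,166/13,51,202, 218,364,533,627,838, 875 ] 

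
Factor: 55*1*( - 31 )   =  -1705 = - 5^1*11^1*31^1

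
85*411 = 34935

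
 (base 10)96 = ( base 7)165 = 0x60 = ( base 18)56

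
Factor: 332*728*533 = 2^5*7^1*13^2 * 41^1 * 83^1 = 128823968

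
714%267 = 180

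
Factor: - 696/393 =-2^3* 29^1*131^(  -  1 )= -232/131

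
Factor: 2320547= 2320547^1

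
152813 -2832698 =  - 2679885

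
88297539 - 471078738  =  -382781199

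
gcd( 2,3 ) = 1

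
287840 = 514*560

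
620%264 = 92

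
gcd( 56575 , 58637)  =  1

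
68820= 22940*3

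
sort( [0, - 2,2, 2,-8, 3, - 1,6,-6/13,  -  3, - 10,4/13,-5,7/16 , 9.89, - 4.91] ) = [ - 10,-8, - 5, - 4.91,-3,-2,-1,  -  6/13,0,4/13, 7/16, 2,2,3,6,9.89] 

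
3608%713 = 43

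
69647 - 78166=-8519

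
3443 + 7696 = 11139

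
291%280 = 11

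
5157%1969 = 1219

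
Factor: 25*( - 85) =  - 2125 = - 5^3*17^1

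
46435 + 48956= 95391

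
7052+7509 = 14561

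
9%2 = 1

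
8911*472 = 4205992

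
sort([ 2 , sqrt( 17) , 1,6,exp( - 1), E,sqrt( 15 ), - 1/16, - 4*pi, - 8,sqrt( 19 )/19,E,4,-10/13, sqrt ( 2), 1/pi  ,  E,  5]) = [ -4*pi , - 8, - 10/13, - 1/16,sqrt(19)/19,1/pi , exp(- 1),1,sqrt(2 ) , 2,E, E , E,sqrt( 15 ), 4, sqrt( 17 ),5, 6]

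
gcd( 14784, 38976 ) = 1344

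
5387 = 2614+2773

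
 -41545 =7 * (-5935)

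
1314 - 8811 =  - 7497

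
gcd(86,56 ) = 2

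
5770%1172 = 1082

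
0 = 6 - 6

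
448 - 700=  - 252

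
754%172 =66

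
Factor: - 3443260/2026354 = -1721630/1013177 = - 2^1*5^1*11^( - 1 )*107^1*1609^1*92107^( - 1 )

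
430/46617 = 430/46617 = 0.01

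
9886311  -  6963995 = 2922316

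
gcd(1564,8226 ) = 2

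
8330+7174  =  15504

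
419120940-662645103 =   -  243524163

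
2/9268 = 1/4634 = 0.00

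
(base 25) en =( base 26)E9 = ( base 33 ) BA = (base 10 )373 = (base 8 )565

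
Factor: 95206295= 5^1*2591^1 * 7349^1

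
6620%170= 160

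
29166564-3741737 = 25424827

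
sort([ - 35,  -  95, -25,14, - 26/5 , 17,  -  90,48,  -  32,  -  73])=[  -  95, - 90, - 73,  -  35, - 32,-25, - 26/5,14, 17,48]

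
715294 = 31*23074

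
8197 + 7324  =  15521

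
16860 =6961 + 9899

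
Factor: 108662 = 2^1*54331^1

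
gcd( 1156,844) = 4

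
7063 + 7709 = 14772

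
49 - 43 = 6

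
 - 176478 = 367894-544372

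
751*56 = 42056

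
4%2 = 0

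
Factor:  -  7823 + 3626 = -4197 = - 3^1*1399^1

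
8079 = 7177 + 902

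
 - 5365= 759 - 6124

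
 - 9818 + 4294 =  - 5524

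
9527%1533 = 329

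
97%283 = 97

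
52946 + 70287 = 123233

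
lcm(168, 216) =1512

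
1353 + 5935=7288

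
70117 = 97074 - 26957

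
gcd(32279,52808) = 1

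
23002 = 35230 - 12228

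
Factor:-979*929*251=  -  11^1*89^1*251^1 *929^1=- 228282241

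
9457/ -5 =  -9457/5 = -  1891.40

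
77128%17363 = 7676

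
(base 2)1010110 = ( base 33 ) 2k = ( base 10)86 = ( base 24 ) 3E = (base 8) 126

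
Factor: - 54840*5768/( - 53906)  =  2^5*3^1 *5^1*7^1*103^1*457^1*26953^(  -  1)= 158158560/26953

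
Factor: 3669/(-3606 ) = -1223/1202=-2^( -1 )*601^(- 1 )*1223^1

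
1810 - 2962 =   -  1152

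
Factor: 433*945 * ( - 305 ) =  - 124801425 =-3^3*5^2*7^1*61^1*433^1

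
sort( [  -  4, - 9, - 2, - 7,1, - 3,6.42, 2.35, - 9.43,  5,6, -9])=[ - 9.43, - 9,  -  9, -7, - 4, - 3,  -  2,1,  2.35,5, 6, 6.42 ] 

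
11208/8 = 1401 = 1401.00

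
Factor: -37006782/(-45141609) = 12335594/15047203 = 2^1*  883^( - 1)*  1483^1*4159^1*17041^(  -  1)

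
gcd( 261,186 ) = 3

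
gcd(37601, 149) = 1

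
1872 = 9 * 208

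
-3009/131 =-23+4/131 =- 22.97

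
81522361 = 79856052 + 1666309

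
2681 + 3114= 5795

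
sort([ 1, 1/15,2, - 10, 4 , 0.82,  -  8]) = [-10,-8, 1/15, 0.82,1, 2, 4 ] 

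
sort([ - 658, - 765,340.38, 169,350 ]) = [ - 765,-658,169, 340.38, 350 ]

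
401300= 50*8026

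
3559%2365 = 1194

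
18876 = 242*78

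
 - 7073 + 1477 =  - 5596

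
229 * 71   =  16259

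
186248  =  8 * 23281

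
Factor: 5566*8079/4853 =1955118/211 = 2^1 * 3^1 * 11^2 * 211^( - 1)*2693^1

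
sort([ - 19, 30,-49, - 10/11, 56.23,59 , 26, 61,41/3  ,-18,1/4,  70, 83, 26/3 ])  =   [ - 49,-19,  -  18,-10/11,  1/4,26/3,41/3, 26,  30,  56.23 , 59,  61, 70,  83] 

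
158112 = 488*324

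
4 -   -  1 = 5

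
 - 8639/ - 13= 664 + 7/13 = 664.54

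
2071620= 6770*306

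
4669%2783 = 1886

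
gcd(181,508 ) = 1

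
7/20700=7/20700 = 0.00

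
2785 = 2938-153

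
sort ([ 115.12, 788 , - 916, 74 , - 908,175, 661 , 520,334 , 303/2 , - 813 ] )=[ - 916, - 908, - 813,  74, 115.12, 303/2,175, 334, 520, 661, 788] 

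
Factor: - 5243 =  - 7^2* 107^1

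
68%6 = 2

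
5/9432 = 5/9432 = 0.00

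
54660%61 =4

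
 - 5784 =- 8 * 723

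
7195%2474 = 2247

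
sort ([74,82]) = [ 74, 82 ] 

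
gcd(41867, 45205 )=1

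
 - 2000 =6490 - 8490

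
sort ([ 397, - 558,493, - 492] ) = [ - 558, - 492 , 397,  493]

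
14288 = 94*152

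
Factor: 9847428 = 2^2*3^1*820619^1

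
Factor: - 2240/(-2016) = 10/9  =  2^1*  3^( - 2) * 5^1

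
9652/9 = 1072 + 4/9 = 1072.44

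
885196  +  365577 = 1250773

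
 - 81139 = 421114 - 502253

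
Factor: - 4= - 2^2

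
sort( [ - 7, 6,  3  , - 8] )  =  [ - 8,-7, 3, 6 ] 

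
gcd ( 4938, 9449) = 1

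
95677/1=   95677 = 95677.00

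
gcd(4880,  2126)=2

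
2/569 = 2/569 = 0.00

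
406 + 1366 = 1772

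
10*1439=14390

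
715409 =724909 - 9500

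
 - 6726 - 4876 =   -  11602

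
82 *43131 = 3536742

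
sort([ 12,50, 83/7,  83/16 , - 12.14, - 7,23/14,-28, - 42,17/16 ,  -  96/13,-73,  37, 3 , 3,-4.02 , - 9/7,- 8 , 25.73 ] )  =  [-73, - 42, - 28, - 12.14, - 8, - 96/13, - 7, - 4.02, - 9/7,17/16, 23/14 , 3, 3,83/16 , 83/7, 12,25.73, 37, 50 ]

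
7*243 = 1701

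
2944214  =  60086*49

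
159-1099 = -940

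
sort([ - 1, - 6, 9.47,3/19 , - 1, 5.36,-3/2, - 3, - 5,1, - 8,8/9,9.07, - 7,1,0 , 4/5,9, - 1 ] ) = [ - 8,  -  7,- 6, - 5,-3  , - 3/2, -1, - 1, - 1,  0, 3/19,4/5,8/9,  1,1 , 5.36,  9, 9.07,9.47]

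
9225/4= 2306+1/4 = 2306.25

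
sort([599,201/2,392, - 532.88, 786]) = [ - 532.88,201/2,392,599, 786]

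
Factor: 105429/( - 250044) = - 113/268 = - 2^( - 2)*67^(-1) * 113^1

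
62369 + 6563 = 68932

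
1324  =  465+859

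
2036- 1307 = 729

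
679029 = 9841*69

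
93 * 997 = 92721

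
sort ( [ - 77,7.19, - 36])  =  [ -77, - 36, 7.19]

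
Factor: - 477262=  - 2^1 * 71^1*3361^1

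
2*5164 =10328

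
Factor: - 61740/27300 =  - 3^1*5^( - 1)*7^2 * 13^(-1)  =  - 147/65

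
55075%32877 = 22198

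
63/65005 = 63/65005 = 0.00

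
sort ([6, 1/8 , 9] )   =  [1/8, 6, 9] 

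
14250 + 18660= 32910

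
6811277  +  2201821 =9013098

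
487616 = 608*802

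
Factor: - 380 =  - 2^2*5^1*19^1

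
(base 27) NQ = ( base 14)343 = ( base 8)1207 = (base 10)647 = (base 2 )1010000111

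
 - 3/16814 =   -  1 + 16811/16814 = -0.00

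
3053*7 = 21371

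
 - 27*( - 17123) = 462321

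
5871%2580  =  711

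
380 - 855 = -475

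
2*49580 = 99160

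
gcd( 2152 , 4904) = 8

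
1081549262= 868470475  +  213078787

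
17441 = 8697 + 8744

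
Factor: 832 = 2^6 *13^1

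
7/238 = 1/34 = 0.03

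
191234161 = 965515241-774281080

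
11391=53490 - 42099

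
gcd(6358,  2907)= 17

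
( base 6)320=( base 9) 143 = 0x78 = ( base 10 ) 120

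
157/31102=157/31102 = 0.01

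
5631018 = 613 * 9186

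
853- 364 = 489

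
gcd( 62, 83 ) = 1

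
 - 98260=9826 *(- 10) 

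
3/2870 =3/2870 = 0.00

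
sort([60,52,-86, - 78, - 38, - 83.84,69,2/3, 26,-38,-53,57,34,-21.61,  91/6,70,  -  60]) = [ - 86, - 83.84,-78, - 60,-53, - 38,-38, - 21.61,2/3,91/6, 26,34 , 52, 57, 60,69,70 ] 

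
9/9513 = 1/1057 = 0.00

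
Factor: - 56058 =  -2^1*3^1*9343^1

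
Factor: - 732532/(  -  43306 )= 2^1*59^( - 1)*499^1 = 998/59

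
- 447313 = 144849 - 592162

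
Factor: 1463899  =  1463899^1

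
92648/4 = 23162  =  23162.00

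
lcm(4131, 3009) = 243729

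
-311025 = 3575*( - 87 ) 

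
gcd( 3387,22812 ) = 3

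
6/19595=6/19595 =0.00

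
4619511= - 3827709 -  - 8447220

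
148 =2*74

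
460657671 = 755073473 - 294415802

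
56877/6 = 9479 + 1/2=9479.50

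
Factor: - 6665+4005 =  - 2^2 *5^1* 7^1*19^1 = -  2660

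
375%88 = 23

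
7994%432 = 218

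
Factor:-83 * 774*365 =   -  23448330 = - 2^1 * 3^2*5^1*43^1 * 73^1*83^1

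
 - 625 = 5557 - 6182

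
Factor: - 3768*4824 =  - 2^6*3^3*67^1*157^1  =  - 18176832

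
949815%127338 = 58449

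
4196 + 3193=7389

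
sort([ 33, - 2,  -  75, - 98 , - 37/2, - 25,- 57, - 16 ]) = [ - 98, - 75,-57,-25, - 37/2, - 16, - 2,33]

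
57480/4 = 14370 = 14370.00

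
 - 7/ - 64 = 7/64 =0.11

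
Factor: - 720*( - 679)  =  2^4*3^2*5^1*7^1*97^1  =  488880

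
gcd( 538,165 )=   1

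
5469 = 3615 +1854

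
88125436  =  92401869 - 4276433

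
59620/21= 59620/21= 2839.05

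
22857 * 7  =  159999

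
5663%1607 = 842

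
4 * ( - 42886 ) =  - 171544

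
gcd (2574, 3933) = 9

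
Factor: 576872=2^3*72109^1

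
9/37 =9/37 = 0.24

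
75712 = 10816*7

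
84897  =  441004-356107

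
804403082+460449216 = 1264852298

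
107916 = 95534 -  - 12382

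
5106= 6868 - 1762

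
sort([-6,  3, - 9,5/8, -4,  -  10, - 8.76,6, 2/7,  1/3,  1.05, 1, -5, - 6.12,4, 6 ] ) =[ - 10, - 9, - 8.76,  -  6.12, - 6, - 5, - 4, 2/7, 1/3,5/8, 1,1.05,3,  4 , 6,  6 ]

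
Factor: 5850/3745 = 2^1 * 3^2*5^1 * 7^( - 1 )*13^1*107^( - 1 ) = 1170/749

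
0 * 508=0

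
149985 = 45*3333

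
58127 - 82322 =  - 24195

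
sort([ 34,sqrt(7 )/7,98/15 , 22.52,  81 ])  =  [ sqrt( 7 ) /7,98/15,22.52,34,81 ]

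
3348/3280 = 1 + 17/820 = 1.02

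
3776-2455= 1321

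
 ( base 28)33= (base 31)2P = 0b1010111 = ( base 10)87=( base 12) 73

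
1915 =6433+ - 4518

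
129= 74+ 55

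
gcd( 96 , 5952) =96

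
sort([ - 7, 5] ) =[ - 7, 5]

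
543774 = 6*90629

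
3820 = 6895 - 3075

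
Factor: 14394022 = 2^1 * 7197011^1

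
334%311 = 23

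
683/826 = 683/826 = 0.83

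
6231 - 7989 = - 1758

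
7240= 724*10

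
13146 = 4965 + 8181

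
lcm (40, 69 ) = 2760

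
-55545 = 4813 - 60358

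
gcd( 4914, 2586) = 6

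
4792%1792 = 1208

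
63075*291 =18354825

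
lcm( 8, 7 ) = 56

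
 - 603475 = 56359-659834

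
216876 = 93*2332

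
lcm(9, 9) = 9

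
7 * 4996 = 34972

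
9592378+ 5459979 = 15052357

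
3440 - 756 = 2684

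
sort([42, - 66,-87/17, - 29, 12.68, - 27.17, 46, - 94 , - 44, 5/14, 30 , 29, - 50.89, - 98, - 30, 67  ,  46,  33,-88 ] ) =[ -98, - 94, - 88,-66, - 50.89, - 44, - 30 , - 29, - 27.17, - 87/17, 5/14,12.68,29, 30,33, 42,46, 46,67] 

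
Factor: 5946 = 2^1*3^1*991^1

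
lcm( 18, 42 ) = 126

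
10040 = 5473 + 4567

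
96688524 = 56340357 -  - 40348167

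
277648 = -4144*(- 67) 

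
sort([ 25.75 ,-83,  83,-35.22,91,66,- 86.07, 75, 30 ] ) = [ -86.07, - 83,  -  35.22 , 25.75, 30,  66, 75 , 83, 91 ] 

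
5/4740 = 1/948 = 0.00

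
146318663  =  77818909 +68499754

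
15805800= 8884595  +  6921205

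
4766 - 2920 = 1846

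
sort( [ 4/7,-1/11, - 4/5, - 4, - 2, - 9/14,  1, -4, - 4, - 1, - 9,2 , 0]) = [ - 9, - 4, - 4,- 4, - 2, - 1, - 4/5, - 9/14, -1/11, 0,4/7,1,2]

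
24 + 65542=65566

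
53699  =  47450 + 6249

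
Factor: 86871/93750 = 28957/31250 = 2^( - 1)*5^( - 6)*23^1 * 1259^1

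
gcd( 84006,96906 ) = 6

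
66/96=11/16 = 0.69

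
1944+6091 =8035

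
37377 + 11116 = 48493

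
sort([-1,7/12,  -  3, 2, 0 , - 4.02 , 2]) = [ - 4.02, - 3, - 1,0, 7/12, 2,2] 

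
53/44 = 53/44 = 1.20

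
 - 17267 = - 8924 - 8343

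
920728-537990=382738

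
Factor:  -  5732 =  - 2^2*1433^1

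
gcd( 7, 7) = 7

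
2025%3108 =2025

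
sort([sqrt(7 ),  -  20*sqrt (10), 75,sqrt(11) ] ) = [-20*sqrt(10),sqrt( 7) , sqrt( 11 ), 75]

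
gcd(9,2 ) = 1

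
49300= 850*58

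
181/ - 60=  - 4+ 59/60  =  - 3.02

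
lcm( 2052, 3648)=32832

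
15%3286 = 15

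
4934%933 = 269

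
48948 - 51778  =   - 2830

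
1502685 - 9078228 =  - 7575543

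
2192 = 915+1277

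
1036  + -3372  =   - 2336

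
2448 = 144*17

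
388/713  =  388/713 =0.54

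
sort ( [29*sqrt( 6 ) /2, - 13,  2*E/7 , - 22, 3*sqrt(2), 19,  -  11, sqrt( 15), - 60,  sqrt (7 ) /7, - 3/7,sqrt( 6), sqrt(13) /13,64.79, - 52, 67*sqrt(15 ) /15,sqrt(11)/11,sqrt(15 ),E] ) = [ - 60,  -  52,  -  22,-13, - 11,  -  3/7, sqrt(13) /13, sqrt( 11 )/11, sqrt( 7) /7, 2 *E/7, sqrt(6 ), E, sqrt ( 15 ), sqrt(15), 3*sqrt ( 2 ), 67* sqrt(15)/15,19, 29*sqrt(6)/2, 64.79]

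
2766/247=2766/247 =11.20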